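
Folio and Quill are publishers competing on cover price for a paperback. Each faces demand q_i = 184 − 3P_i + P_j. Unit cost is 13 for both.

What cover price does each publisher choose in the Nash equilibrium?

44.6

Folio's profit: π = (P_{Folio} − 13)(184 − 3P_{Folio} + P_{Quill}).
∂π/∂P_{Folio} = 223 − 6P_{Folio} + P_{Quill} = 0 ⇒ P_{Folio} = 223/6 + (1/6)P_{Quill}.
The game is symmetric, so in equilibrium P_{Quill} = P_{Folio}: the reaction function gives (5/6)P_{Folio} = 223/6, hence P_{Folio} = 44.6.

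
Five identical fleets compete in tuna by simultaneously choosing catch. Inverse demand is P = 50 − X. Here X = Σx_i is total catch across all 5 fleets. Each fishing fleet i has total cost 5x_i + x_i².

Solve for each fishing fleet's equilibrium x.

5.625

A representative fishing fleet's profit is π_i = x_i(50 − X) − 5x_i − x_i², with X = x_i + Σ_{j≠i} x_j.
First-order condition: 45 − 4x_i − Σ_{j≠i} x_j = 0.
Imposing symmetry (x_j = x for all j) turns Σ_{j≠i} x_j into 4x, so 45 = 8x and x = 5.625.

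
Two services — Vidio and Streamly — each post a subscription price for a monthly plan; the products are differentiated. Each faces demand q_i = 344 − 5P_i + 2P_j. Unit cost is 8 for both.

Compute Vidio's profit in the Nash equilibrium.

Vidio's profit: π = (P_{Vidio} − 8)(344 − 5P_{Vidio} + 2P_{Streamly}).
∂π/∂P_{Vidio} = 384 − 10P_{Vidio} + 2P_{Streamly} = 0 ⇒ P_{Vidio} = 38.4 + 0.2P_{Streamly}.
Setting P_{Vidio} = P_{Streamly} in the reaction function: P_{Vidio} = 38.4 + 0.2P_{Vidio}, so P_{Vidio} = 38.4 / 0.8 = 48.
q_{Vidio} = 344 − 5·48 + 2·48 = 200.
Profit = (48 − 8)·200 = 8000.

8000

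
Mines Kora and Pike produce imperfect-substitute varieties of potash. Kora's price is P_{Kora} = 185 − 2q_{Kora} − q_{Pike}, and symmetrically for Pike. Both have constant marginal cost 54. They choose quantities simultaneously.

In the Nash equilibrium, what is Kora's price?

106.4

Mine Kora's profit: π = q_{Kora}(185 − 2q_{Kora} − q_{Pike}) − 54q_{Kora}.
∂π/∂q_{Kora} = 131 − 4q_{Kora} − q_{Pike} = 0 ⇒ q_{Kora} = 32.75 − 0.25q_{Pike}.
By symmetry q_{Pike} = q_{Kora}; substituting into the reaction function, 1.25q_{Kora} = 32.75 and q_{Kora} = 26.2.
P_{Kora} = 185 − 2·26.2 − 26.2 = 106.4.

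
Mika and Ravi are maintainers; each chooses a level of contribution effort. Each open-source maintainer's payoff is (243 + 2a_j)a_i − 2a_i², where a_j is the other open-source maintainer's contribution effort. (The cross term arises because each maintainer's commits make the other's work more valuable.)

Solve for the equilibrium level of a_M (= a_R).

Mika's payoff is (243 + 2a_R)a_M − 2a_M².
∂π/∂a_M = 243 + 2a_R − 4a_M = 0, so a_M = 60.75 + 0.5a_R.
The game is symmetric, so in equilibrium a_R = a_M: the reaction function gives 0.5a_M = 60.75, hence a_M = 121.5.

121.5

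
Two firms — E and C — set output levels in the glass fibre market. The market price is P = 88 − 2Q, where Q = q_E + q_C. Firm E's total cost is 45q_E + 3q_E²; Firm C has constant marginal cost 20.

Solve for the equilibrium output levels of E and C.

1, 16.5

Firm E's profit: π = q_E(88 − 2(q_E + q_C)) − 45q_E − 3q_E².
∂π/∂q_E = 43 − 10q_E − 2q_C = 0, so q_E = 4.3 − 0.2q_C.
For C: ∂π/∂q_C = 68 − 4q_C − 2q_E = 0 ⇒ q_C = 17 − 0.5q_E.
Substituting the second reaction function into the first: q_E = 4.3 − 0.2(17 − 0.5q_E), which gives 0.9q_E = 0.9 ⇒ q_E = 1.
Then q_C = 17 − 0.5·1 = 16.5.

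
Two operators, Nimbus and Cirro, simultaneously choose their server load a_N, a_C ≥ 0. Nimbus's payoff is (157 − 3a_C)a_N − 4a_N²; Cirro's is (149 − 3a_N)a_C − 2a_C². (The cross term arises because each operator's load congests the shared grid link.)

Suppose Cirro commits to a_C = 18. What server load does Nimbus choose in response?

Expanding Nimbus's payoff: 157a_N − 3a_Ca_N − 4a_N².
∂π/∂a_N = 157 − 3a_C − 8a_N = 0, so a_N = 19.625 − 0.375a_C.
At a_C = 18: a_N = 19.625 − 0.375·18 = 12.875.

12.875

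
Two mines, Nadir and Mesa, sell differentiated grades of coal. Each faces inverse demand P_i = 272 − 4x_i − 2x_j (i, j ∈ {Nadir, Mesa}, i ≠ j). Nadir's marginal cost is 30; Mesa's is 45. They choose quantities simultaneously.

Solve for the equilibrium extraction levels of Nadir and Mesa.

24.7, 22.2

Mine Nadir's profit: π = x_{Nadir}(272 − 4x_{Nadir} − 2x_{Mesa}) − 30x_{Nadir}.
∂π/∂x_{Nadir} = 242 − 8x_{Nadir} − 2x_{Mesa} = 0 ⇒ x_{Nadir} = 30.25 − 0.25x_{Mesa}.
Similarly x_{Mesa} = 28.375 − 0.25x_{Nadir}.
Solving the two reaction functions simultaneously: (1 − (−0.25)(−0.25))x_{Nadir} = 30.25 − 0.25·28.375, so 0.9375x_{Nadir} = 741/32 and x_{Nadir} = 24.7.
Then x_{Mesa} = 28.375 − 0.25·24.7 = 22.2.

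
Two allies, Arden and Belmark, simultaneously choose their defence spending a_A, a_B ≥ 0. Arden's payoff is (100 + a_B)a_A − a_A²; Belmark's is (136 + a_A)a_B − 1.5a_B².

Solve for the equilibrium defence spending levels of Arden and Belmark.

Expanding Arden's payoff: 100a_A + a_Ba_A − a_A².
∂π/∂a_A = 100 + a_B − 2a_A = 0, so a_A = 50 + 0.5a_B.
Likewise for Belmark: a_B = 136/3 + (1/3)a_A.
Plugging a_B into Arden's best response: a_A = 50 + 0.5(136/3 + (1/3)a_A) ⇒ (5/6)a_A = 218/3, so a_A = 87.2.
Then a_B = 136/3 + (1/3)·87.2 = 74.4.

87.2, 74.4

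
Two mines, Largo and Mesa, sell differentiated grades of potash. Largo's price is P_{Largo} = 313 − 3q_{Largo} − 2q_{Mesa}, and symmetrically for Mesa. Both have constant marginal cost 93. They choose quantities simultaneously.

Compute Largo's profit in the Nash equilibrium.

Mine Largo's profit: π = q_{Largo}(313 − 3q_{Largo} − 2q_{Mesa}) − 93q_{Largo}.
∂π/∂q_{Largo} = 220 − 6q_{Largo} − 2q_{Mesa} = 0 ⇒ q_{Largo} = 110/3 − (1/3)q_{Mesa}.
Setting q_{Largo} = q_{Mesa} in the reaction function: q_{Largo} = 110/3 − (1/3)q_{Largo}, so q_{Largo} = (110/3) / (4/3) = 27.5.
P_{Largo} = 313 − 3·27.5 − 2·27.5 = 175.5.
Profit = (175.5 − 93)·27.5 = 2268.75.

2268.75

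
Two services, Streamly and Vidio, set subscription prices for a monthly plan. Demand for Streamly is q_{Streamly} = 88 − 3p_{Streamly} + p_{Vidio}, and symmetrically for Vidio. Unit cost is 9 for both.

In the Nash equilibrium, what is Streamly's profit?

Streamly's profit: π = (p_{Streamly} − 9)(88 − 3p_{Streamly} + p_{Vidio}).
∂π/∂p_{Streamly} = 115 − 6p_{Streamly} + p_{Vidio} = 0 ⇒ p_{Streamly} = 115/6 + (1/6)p_{Vidio}.
The game is symmetric, so in equilibrium p_{Vidio} = p_{Streamly}: the reaction function gives (5/6)p_{Streamly} = 115/6, hence p_{Streamly} = 23.
q_{Streamly} = 88 − 3·23 + 23 = 42.
Profit = (23 − 9)·42 = 588.

588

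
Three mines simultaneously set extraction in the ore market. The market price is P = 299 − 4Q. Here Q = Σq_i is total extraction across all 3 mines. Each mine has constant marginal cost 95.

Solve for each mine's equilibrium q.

12.75

A representative mine's profit is π_i = q_i(299 − 4Q) − 95q_i, with Q = q_i + Σ_{j≠i} q_j.
First-order condition: 204 − 8q_i − 4Σ_{j≠i} q_j = 0.
Imposing symmetry (q_j = q for all j) turns Σ_{j≠i} q_j into 2q, so 204 = 16q and q = 12.75.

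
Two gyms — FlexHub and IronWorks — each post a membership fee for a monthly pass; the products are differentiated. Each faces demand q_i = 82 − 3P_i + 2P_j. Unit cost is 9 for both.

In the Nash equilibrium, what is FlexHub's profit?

999.1875

FlexHub's profit: π = (P_{FlexHub} − 9)(82 − 3P_{FlexHub} + 2P_{IronWorks}).
∂π/∂P_{FlexHub} = 109 − 6P_{FlexHub} + 2P_{IronWorks} = 0 ⇒ P_{FlexHub} = 109/6 + (1/3)P_{IronWorks}.
By symmetry P_{IronWorks} = P_{FlexHub}; substituting into the reaction function, (2/3)P_{FlexHub} = 109/6 and P_{FlexHub} = 27.25.
q_{FlexHub} = 82 − 3·27.25 + 2·27.25 = 54.75.
Profit = (27.25 − 9)·54.75 = 999.1875.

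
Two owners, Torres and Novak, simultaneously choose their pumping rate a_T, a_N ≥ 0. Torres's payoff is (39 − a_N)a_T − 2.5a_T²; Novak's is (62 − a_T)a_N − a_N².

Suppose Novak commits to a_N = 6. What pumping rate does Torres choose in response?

Expanding Torres's payoff: 39a_T − a_Na_T − 2.5a_T².
∂π/∂a_T = 39 − a_N − 5a_T = 0, so a_T = 7.8 − 0.2a_N.
At a_N = 6: a_T = 7.8 − 0.2·6 = 6.6.

6.6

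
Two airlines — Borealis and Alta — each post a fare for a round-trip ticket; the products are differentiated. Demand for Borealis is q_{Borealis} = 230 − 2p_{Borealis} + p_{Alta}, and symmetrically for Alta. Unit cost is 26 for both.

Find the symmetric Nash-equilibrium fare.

Borealis's profit: π = (p_{Borealis} − 26)(230 − 2p_{Borealis} + p_{Alta}).
∂π/∂p_{Borealis} = 282 − 4p_{Borealis} + p_{Alta} = 0 ⇒ p_{Borealis} = 70.5 + 0.25p_{Alta}.
Setting p_{Borealis} = p_{Alta} in the reaction function: p_{Borealis} = 70.5 + 0.25p_{Borealis}, so p_{Borealis} = 70.5 / 0.75 = 94.

94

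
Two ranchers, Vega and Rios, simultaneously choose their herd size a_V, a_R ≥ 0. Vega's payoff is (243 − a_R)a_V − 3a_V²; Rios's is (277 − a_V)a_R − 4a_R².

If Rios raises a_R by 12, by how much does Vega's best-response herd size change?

Expanding Vega's payoff: 243a_V − a_Ra_V − 3a_V².
∂π/∂a_V = 243 − a_R − 6a_V = 0, so a_V = 40.5 − (1/6)a_R.
The reaction-function slope is −1/6, so a 12-unit rise in a_R moves a_V by −1/6 × 12 = −2. Vega's best response falls — the actions are strategic substitutes.

-2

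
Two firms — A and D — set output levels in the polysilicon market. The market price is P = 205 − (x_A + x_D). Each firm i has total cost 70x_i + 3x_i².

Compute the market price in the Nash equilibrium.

175

Firm A's profit: π = x_A(205 − (x_A + x_D)) − 70x_A − 3x_A².
∂π/∂x_A = 135 − 8x_A − x_D = 0, so x_A = 16.875 − 0.125x_D.
The game is symmetric, so in equilibrium x_D = x_A: the reaction function gives 1.125x_A = 16.875, hence x_A = 15.
Equilibrium price: P = 205 − 30 = 175.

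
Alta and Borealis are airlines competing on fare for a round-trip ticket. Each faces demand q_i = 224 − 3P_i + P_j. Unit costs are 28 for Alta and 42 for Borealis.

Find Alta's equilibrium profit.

3633.12

Alta's profit: π = (P_{Alta} − 28)(224 − 3P_{Alta} + P_{Borealis}).
∂π/∂P_{Alta} = 308 − 6P_{Alta} + P_{Borealis} = 0 ⇒ P_{Alta} = 154/3 + (1/6)P_{Borealis}.
Similarly P_{Borealis} = 175/3 + (1/6)P_{Alta}.
Substituting the second reaction function into the first: P_{Alta} = 154/3 + (1/6)(175/3 + (1/6)P_{Alta}), which gives (35/36)P_{Alta} = 1099/18 ⇒ P_{Alta} = 62.8.
Then P_{Borealis} = 175/3 + (1/6)·62.8 = 68.8.
q_{Alta} = 224 − 3·62.8 + 68.8 = 104.4.
Profit = (62.8 − 28)·104.4 = 3633.12.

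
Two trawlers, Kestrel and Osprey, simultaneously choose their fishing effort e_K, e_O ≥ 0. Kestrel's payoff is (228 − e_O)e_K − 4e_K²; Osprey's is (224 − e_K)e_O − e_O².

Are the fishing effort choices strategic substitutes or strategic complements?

strategic substitutes

Expanding Kestrel's payoff: 228e_K − e_Oe_K − 4e_K².
∂π/∂e_K = 228 − e_O − 8e_K = 0, so e_K = 28.5 − 0.125e_O.
The best-response slope de_K/de_O = −0.125 < 0: the reaction function is downward-sloping, so the choices are strategic substitutes.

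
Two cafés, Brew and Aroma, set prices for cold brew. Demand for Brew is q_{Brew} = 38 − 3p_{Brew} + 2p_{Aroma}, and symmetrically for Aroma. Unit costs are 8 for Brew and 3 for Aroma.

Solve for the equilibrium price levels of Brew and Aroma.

Brew's profit: π = (p_{Brew} − 8)(38 − 3p_{Brew} + 2p_{Aroma}).
∂π/∂p_{Brew} = 62 − 6p_{Brew} + 2p_{Aroma} = 0 ⇒ p_{Brew} = 31/3 + (1/3)p_{Aroma}.
Similarly p_{Aroma} = 47/6 + (1/3)p_{Brew}.
Solving the two reaction functions simultaneously: (1 − (1/3)(1/3))p_{Brew} = 31/3 + (1/3)·(47/6), so (8/9)p_{Brew} = 233/18 and p_{Brew} = 14.5625.
Then p_{Aroma} = 47/6 + (1/3)·14.5625 = 12.6875.

14.5625, 12.6875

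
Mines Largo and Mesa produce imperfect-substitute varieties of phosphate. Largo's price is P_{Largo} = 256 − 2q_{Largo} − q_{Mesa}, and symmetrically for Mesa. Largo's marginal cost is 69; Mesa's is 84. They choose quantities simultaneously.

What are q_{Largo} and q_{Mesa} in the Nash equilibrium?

Mine Largo's profit: π = q_{Largo}(256 − 2q_{Largo} − q_{Mesa}) − 69q_{Largo}.
∂π/∂q_{Largo} = 187 − 4q_{Largo} − q_{Mesa} = 0 ⇒ q_{Largo} = 46.75 − 0.25q_{Mesa}.
Similarly q_{Mesa} = 43 − 0.25q_{Largo}.
Substituting the second reaction function into the first: q_{Largo} = 46.75 − 0.25(43 − 0.25q_{Largo}), which gives 0.9375q_{Largo} = 36 ⇒ q_{Largo} = 38.4.
Then q_{Mesa} = 43 − 0.25·38.4 = 33.4.

38.4, 33.4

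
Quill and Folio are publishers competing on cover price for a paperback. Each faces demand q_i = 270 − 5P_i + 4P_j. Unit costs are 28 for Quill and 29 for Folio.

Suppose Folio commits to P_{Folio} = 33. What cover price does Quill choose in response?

Quill's profit: π = (P_{Quill} − 28)(270 − 5P_{Quill} + 4P_{Folio}).
∂π/∂P_{Quill} = 410 − 10P_{Quill} + 4P_{Folio} = 0 ⇒ P_{Quill} = 41 + 0.4P_{Folio}.
At P_{Folio} = 33: P_{Quill} = 41 + 0.4·33 = 54.2.

54.2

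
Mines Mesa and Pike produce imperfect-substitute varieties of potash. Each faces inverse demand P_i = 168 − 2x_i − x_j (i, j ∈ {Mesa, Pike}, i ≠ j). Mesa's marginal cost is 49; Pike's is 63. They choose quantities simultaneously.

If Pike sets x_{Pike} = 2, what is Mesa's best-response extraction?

29.25

Mine Mesa's profit: π = x_{Mesa}(168 − 2x_{Mesa} − x_{Pike}) − 49x_{Mesa}.
∂π/∂x_{Mesa} = 119 − 4x_{Mesa} − x_{Pike} = 0 ⇒ x_{Mesa} = 29.75 − 0.25x_{Pike}.
At x_{Pike} = 2: x_{Mesa} = 29.75 − 0.25·2 = 29.25.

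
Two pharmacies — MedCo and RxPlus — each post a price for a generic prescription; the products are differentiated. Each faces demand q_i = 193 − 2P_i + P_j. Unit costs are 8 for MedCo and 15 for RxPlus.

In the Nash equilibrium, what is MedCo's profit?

MedCo's profit: π = (P_{MedCo} − 8)(193 − 2P_{MedCo} + P_{RxPlus}).
∂π/∂P_{MedCo} = 209 − 4P_{MedCo} + P_{RxPlus} = 0 ⇒ P_{MedCo} = 52.25 + 0.25P_{RxPlus}.
Similarly P_{RxPlus} = 55.75 + 0.25P_{MedCo}.
Substituting the second reaction function into the first: P_{MedCo} = 52.25 + 0.25(55.75 + 0.25P_{MedCo}), which gives 0.9375P_{MedCo} = 66.1875 ⇒ P_{MedCo} = 70.6.
Then P_{RxPlus} = 55.75 + 0.25·70.6 = 73.4.
q_{MedCo} = 193 − 2·70.6 + 73.4 = 125.2.
Profit = (70.6 − 8)·125.2 = 7837.52.

7837.52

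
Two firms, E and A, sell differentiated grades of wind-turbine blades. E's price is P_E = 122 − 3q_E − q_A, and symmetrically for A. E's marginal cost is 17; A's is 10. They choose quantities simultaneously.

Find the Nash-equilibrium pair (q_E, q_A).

14.8, 16.2

Firm E's profit: π = q_E(122 − 3q_E − q_A) − 17q_E.
∂π/∂q_E = 105 − 6q_E − q_A = 0 ⇒ q_E = 17.5 − (1/6)q_A.
Similarly q_A = 56/3 − (1/6)q_E.
Substituting the second reaction function into the first: q_E = 17.5 − (1/6)(56/3 − (1/6)q_E), which gives (35/36)q_E = 259/18 ⇒ q_E = 14.8.
Then q_A = 56/3 − (1/6)·14.8 = 16.2.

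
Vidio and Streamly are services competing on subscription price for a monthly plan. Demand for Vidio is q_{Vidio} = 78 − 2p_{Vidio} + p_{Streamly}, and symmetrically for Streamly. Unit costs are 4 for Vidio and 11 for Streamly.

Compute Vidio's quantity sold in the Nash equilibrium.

51.2

Vidio's profit: π = (p_{Vidio} − 4)(78 − 2p_{Vidio} + p_{Streamly}).
∂π/∂p_{Vidio} = 86 − 4p_{Vidio} + p_{Streamly} = 0 ⇒ p_{Vidio} = 21.5 + 0.25p_{Streamly}.
Similarly p_{Streamly} = 25 + 0.25p_{Vidio}.
Plugging p_{Streamly} into Vidio's best response: p_{Vidio} = 21.5 + 0.25(25 + 0.25p_{Vidio}) ⇒ 0.9375p_{Vidio} = 27.75, so p_{Vidio} = 29.6.
Then p_{Streamly} = 25 + 0.25·29.6 = 32.4.
q_{Vidio} = 78 − 2·29.6 + 32.4 = 51.2.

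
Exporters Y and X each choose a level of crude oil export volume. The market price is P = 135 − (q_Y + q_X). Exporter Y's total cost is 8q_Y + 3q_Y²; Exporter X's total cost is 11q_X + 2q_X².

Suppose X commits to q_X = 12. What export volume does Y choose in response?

14.375

Exporter Y's profit: π = q_Y(135 − (q_Y + q_X)) − 8q_Y − 3q_Y².
∂π/∂q_Y = 127 − 8q_Y − q_X = 0, so q_Y = 15.875 − 0.125q_X.
At q_X = 12: q_Y = 15.875 − 0.125·12 = 14.375.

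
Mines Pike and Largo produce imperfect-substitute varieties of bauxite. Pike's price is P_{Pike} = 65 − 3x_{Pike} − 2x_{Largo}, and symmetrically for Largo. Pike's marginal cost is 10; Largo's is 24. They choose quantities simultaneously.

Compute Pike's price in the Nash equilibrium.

Mine Pike's profit: π = x_{Pike}(65 − 3x_{Pike} − 2x_{Largo}) − 10x_{Pike}.
∂π/∂x_{Pike} = 55 − 6x_{Pike} − 2x_{Largo} = 0 ⇒ x_{Pike} = 55/6 − (1/3)x_{Largo}.
Similarly x_{Largo} = 41/6 − (1/3)x_{Pike}.
Substituting the second reaction function into the first: x_{Pike} = 55/6 − (1/3)(41/6 − (1/3)x_{Pike}), which gives (8/9)x_{Pike} = 62/9 ⇒ x_{Pike} = 7.75.
Then x_{Largo} = 41/6 − (1/3)·7.75 = 4.25.
P_{Pike} = 65 − 3·7.75 − 2·4.25 = 33.25.

33.25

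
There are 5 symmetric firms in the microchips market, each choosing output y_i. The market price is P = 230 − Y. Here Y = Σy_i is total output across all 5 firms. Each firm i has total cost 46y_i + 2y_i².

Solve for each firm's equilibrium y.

A representative firm's profit is π_i = y_i(230 − Y) − 46y_i − 2y_i², with Y = y_i + Σ_{j≠i} y_j.
First-order condition: 184 − 6y_i − Σ_{j≠i} y_j = 0.
Imposing symmetry (y_j = y for all j) turns Σ_{j≠i} y_j into 4y, so 184 = 10y and y = 18.4.

18.4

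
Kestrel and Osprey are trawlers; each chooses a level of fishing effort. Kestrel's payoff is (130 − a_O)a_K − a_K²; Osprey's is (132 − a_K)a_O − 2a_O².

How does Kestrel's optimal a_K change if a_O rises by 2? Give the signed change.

-1

Expanding Kestrel's payoff: 130a_K − a_Oa_K − a_K².
∂π/∂a_K = 130 − a_O − 2a_K = 0, so a_K = 65 − 0.5a_O.
The reaction-function slope is −0.5, so a 2-unit rise in a_O moves a_K by −0.5 × 2 = −1. Kestrel's best response falls — the actions are strategic substitutes.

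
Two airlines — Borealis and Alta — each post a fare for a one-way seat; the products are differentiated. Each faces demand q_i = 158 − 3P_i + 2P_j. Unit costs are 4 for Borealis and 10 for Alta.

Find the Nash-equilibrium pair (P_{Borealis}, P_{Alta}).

43.625, 45.875

Borealis's profit: π = (P_{Borealis} − 4)(158 − 3P_{Borealis} + 2P_{Alta}).
∂π/∂P_{Borealis} = 170 − 6P_{Borealis} + 2P_{Alta} = 0 ⇒ P_{Borealis} = 85/3 + (1/3)P_{Alta}.
Similarly P_{Alta} = 94/3 + (1/3)P_{Borealis}.
Substituting the second reaction function into the first: P_{Borealis} = 85/3 + (1/3)(94/3 + (1/3)P_{Borealis}), which gives (8/9)P_{Borealis} = 349/9 ⇒ P_{Borealis} = 43.625.
Then P_{Alta} = 94/3 + (1/3)·43.625 = 45.875.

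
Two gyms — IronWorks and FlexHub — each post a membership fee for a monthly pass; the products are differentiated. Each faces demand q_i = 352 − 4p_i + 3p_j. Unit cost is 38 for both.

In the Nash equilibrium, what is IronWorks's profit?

15775.36

IronWorks's profit: π = (p_{IronWorks} − 38)(352 − 4p_{IronWorks} + 3p_{FlexHub}).
∂π/∂p_{IronWorks} = 504 − 8p_{IronWorks} + 3p_{FlexHub} = 0 ⇒ p_{IronWorks} = 63 + 0.375p_{FlexHub}.
By symmetry p_{FlexHub} = p_{IronWorks}; substituting into the reaction function, 0.625p_{IronWorks} = 63 and p_{IronWorks} = 100.8.
q_{IronWorks} = 352 − 4·100.8 + 3·100.8 = 251.2.
Profit = (100.8 − 38)·251.2 = 15775.36.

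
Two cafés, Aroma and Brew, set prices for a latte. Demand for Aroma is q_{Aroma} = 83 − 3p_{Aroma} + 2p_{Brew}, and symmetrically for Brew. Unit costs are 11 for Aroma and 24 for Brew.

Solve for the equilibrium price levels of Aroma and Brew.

31.4375, 36.3125

Aroma's profit: π = (p_{Aroma} − 11)(83 − 3p_{Aroma} + 2p_{Brew}).
∂π/∂p_{Aroma} = 116 − 6p_{Aroma} + 2p_{Brew} = 0 ⇒ p_{Aroma} = 58/3 + (1/3)p_{Brew}.
Similarly p_{Brew} = 155/6 + (1/3)p_{Aroma}.
Plugging p_{Brew} into Aroma's best response: p_{Aroma} = 58/3 + (1/3)(155/6 + (1/3)p_{Aroma}) ⇒ (8/9)p_{Aroma} = 503/18, so p_{Aroma} = 31.4375.
Then p_{Brew} = 155/6 + (1/3)·31.4375 = 36.3125.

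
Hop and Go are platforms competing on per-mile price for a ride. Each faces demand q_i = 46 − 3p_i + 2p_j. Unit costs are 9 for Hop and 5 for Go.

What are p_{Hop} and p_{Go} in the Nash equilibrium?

Hop's profit: π = (p_{Hop} − 9)(46 − 3p_{Hop} + 2p_{Go}).
∂π/∂p_{Hop} = 73 − 6p_{Hop} + 2p_{Go} = 0 ⇒ p_{Hop} = 73/6 + (1/3)p_{Go}.
Similarly p_{Go} = 61/6 + (1/3)p_{Hop}.
Plugging p_{Go} into Hop's best response: p_{Hop} = 73/6 + (1/3)(61/6 + (1/3)p_{Hop}) ⇒ (8/9)p_{Hop} = 140/9, so p_{Hop} = 17.5.
Then p_{Go} = 61/6 + (1/3)·17.5 = 16.

17.5, 16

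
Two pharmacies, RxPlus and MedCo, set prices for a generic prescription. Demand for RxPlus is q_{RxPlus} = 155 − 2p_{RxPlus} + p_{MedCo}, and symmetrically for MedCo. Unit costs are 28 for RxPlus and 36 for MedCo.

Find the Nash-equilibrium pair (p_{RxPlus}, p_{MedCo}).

71.4, 74.6

RxPlus's profit: π = (p_{RxPlus} − 28)(155 − 2p_{RxPlus} + p_{MedCo}).
∂π/∂p_{RxPlus} = 211 − 4p_{RxPlus} + p_{MedCo} = 0 ⇒ p_{RxPlus} = 52.75 + 0.25p_{MedCo}.
Similarly p_{MedCo} = 56.75 + 0.25p_{RxPlus}.
Substituting the second reaction function into the first: p_{RxPlus} = 52.75 + 0.25(56.75 + 0.25p_{RxPlus}), which gives 0.9375p_{RxPlus} = 66.9375 ⇒ p_{RxPlus} = 71.4.
Then p_{MedCo} = 56.75 + 0.25·71.4 = 74.6.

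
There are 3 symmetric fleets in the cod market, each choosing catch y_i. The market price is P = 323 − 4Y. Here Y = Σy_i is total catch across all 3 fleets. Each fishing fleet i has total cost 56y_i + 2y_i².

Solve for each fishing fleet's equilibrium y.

A representative fishing fleet's profit is π_i = y_i(323 − 4Y) − 56y_i − 2y_i², with Y = y_i + Σ_{j≠i} y_j.
First-order condition: 267 − 12y_i − 4Σ_{j≠i} y_j = 0.
With identical fishing fleets, set every y_j = y: then 267 − 12y − 8y = 0, i.e. y = 267/20 = 13.35.

13.35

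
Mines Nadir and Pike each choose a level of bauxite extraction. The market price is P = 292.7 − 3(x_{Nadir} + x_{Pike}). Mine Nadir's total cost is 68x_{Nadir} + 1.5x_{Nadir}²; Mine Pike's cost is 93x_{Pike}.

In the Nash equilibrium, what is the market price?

Mine Nadir's profit: π = x_{Nadir}(292.7 − 3(x_{Nadir} + x_{Pike})) − 68x_{Nadir} − 1.5x_{Nadir}².
∂π/∂x_{Nadir} = 224.7 − 9x_{Nadir} − 3x_{Pike} = 0, so x_{Nadir} = 749/30 − (1/3)x_{Pike}.
For Pike: ∂π/∂x_{Pike} = 199.7 − 6x_{Pike} − 3x_{Nadir} = 0 ⇒ x_{Pike} = 1997/60 − 0.5x_{Nadir}.
Solving the two reaction functions simultaneously: (1 − (−1/3)(−0.5))x_{Nadir} = 749/30 − (1/3)·(1997/60), so (5/6)x_{Nadir} = 2497/180 and x_{Nadir} = 2497/150.
Then x_{Pike} = 1997/60 − 0.5·(2497/150) = 24.96.
Equilibrium price: P = 292.7 − 3·(6241/150) = 167.88.

167.88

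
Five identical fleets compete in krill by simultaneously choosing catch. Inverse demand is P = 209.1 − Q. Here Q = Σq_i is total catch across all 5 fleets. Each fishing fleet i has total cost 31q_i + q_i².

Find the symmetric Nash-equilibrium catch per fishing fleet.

A representative fishing fleet's profit is π_i = q_i(209.1 − Q) − 31q_i − q_i², with Q = q_i + Σ_{j≠i} q_j.
First-order condition: 178.1 − 4q_i − Σ_{j≠i} q_j = 0.
In a symmetric equilibrium every fishing fleet chooses the same q, so Σ_{j≠i} q_j = 4q. The condition becomes 178.1 − 8q = 0, giving q = 178.1/8 = 22.2625.

22.2625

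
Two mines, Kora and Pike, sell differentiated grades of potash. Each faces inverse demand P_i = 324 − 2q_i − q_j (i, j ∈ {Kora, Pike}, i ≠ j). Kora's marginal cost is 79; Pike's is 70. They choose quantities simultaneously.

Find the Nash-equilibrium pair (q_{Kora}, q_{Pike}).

48.4, 51.4

Mine Kora's profit: π = q_{Kora}(324 − 2q_{Kora} − q_{Pike}) − 79q_{Kora}.
∂π/∂q_{Kora} = 245 − 4q_{Kora} − q_{Pike} = 0 ⇒ q_{Kora} = 61.25 − 0.25q_{Pike}.
Similarly q_{Pike} = 63.5 − 0.25q_{Kora}.
Substituting the second reaction function into the first: q_{Kora} = 61.25 − 0.25(63.5 − 0.25q_{Kora}), which gives 0.9375q_{Kora} = 45.375 ⇒ q_{Kora} = 48.4.
Then q_{Pike} = 63.5 − 0.25·48.4 = 51.4.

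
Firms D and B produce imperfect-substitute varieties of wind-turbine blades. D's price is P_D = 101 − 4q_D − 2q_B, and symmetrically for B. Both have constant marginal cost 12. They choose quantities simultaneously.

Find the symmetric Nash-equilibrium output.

Firm D's profit: π = q_D(101 − 4q_D − 2q_B) − 12q_D.
∂π/∂q_D = 89 − 8q_D − 2q_B = 0 ⇒ q_D = 11.125 − 0.25q_B.
By symmetry q_B = q_D; substituting into the reaction function, 1.25q_D = 11.125 and q_D = 8.9.

8.9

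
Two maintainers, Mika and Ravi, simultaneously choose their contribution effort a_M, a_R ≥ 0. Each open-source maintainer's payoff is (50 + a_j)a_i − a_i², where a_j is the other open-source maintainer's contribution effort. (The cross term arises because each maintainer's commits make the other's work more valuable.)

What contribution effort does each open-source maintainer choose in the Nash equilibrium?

Mika's payoff is (50 + a_R)a_M − a_M².
∂π/∂a_M = 50 + a_R − 2a_M = 0, so a_M = 25 + 0.5a_R.
By symmetry a_R = a_M; substituting into the reaction function, 0.5a_M = 25 and a_M = 50.

50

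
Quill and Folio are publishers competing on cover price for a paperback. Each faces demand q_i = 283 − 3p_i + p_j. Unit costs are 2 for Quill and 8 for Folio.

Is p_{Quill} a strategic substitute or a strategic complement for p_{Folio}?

Quill's profit: π = (p_{Quill} − 2)(283 − 3p_{Quill} + p_{Folio}).
∂π/∂p_{Quill} = 289 − 6p_{Quill} + p_{Folio} = 0 ⇒ p_{Quill} = 289/6 + (1/6)p_{Folio}.
The best-response slope dp_{Quill}/dp_{Folio} = 1/6 > 0: the reaction function is upward-sloping, so the choices are strategic complements.

strategic complements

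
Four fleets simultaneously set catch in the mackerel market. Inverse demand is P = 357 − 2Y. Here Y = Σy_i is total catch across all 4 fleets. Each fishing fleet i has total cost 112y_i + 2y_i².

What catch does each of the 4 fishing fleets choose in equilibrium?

A representative fishing fleet's profit is π_i = y_i(357 − 2Y) − 112y_i − 2y_i², with Y = y_i + Σ_{j≠i} y_j.
First-order condition: 245 − 8y_i − 2Σ_{j≠i} y_j = 0.
In a symmetric equilibrium every fishing fleet chooses the same y, so Σ_{j≠i} y_j = 3y. The condition becomes 245 − 14y = 0, giving y = 245/14 = 17.5.

17.5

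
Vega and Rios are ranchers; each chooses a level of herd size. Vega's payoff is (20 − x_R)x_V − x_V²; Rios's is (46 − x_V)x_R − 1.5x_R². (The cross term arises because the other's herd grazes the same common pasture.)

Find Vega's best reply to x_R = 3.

Expanding Vega's payoff: 20x_V − x_Rx_V − x_V².
∂π/∂x_V = 20 − x_R − 2x_V = 0, so x_V = 10 − 0.5x_R.
At x_R = 3: x_V = 10 − 0.5·3 = 8.5.

8.5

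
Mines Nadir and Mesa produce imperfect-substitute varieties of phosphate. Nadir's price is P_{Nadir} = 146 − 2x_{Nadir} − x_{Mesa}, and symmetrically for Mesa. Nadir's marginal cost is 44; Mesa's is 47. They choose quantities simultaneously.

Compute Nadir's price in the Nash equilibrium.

85.2

Mine Nadir's profit: π = x_{Nadir}(146 − 2x_{Nadir} − x_{Mesa}) − 44x_{Nadir}.
∂π/∂x_{Nadir} = 102 − 4x_{Nadir} − x_{Mesa} = 0 ⇒ x_{Nadir} = 25.5 − 0.25x_{Mesa}.
Similarly x_{Mesa} = 24.75 − 0.25x_{Nadir}.
Substituting the second reaction function into the first: x_{Nadir} = 25.5 − 0.25(24.75 − 0.25x_{Nadir}), which gives 0.9375x_{Nadir} = 19.3125 ⇒ x_{Nadir} = 20.6.
Then x_{Mesa} = 24.75 − 0.25·20.6 = 19.6.
P_{Nadir} = 146 − 2·20.6 − 19.6 = 85.2.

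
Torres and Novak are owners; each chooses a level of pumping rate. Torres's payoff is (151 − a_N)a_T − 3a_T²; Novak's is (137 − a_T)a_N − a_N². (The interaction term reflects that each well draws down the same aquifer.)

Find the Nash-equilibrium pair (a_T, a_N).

Expanding Torres's payoff: 151a_T − a_Na_T − 3a_T².
∂π/∂a_T = 151 − a_N − 6a_T = 0, so a_T = 151/6 − (1/6)a_N.
Likewise for Novak: a_N = 68.5 − 0.5a_T.
Substituting the second reaction function into the first: a_T = 151/6 − (1/6)(68.5 − 0.5a_T), which gives (11/12)a_T = 13.75 ⇒ a_T = 15.
Then a_N = 68.5 − 0.5·15 = 61.

15, 61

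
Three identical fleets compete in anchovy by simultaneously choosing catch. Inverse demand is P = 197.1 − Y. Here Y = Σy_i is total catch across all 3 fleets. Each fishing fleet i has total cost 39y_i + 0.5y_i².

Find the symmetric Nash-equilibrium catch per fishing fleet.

A representative fishing fleet's profit is π_i = y_i(197.1 − Y) − 39y_i − 0.5y_i², with Y = y_i + Σ_{j≠i} y_j.
First-order condition: 158.1 − 3y_i − Σ_{j≠i} y_j = 0.
Imposing symmetry (y_j = y for all j) turns Σ_{j≠i} y_j into 2y, so 158.1 = 5y and y = 31.62.

31.62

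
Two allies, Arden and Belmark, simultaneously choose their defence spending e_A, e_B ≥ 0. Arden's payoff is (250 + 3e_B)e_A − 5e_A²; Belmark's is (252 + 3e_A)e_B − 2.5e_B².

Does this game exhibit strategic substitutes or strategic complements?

Expanding Arden's payoff: 250e_A + 3e_Be_A − 5e_A².
∂π/∂e_A = 250 + 3e_B − 10e_A = 0, so e_A = 25 + 0.3e_B.
The best-response slope de_A/de_B = 0.3 > 0: the reaction function is upward-sloping, so the choices are strategic complements.

strategic complements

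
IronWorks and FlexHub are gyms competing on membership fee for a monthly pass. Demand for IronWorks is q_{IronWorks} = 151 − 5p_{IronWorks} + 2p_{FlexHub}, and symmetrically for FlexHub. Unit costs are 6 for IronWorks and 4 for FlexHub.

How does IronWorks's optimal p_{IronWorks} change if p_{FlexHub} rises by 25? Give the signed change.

IronWorks's profit: π = (p_{IronWorks} − 6)(151 − 5p_{IronWorks} + 2p_{FlexHub}).
∂π/∂p_{IronWorks} = 181 − 10p_{IronWorks} + 2p_{FlexHub} = 0 ⇒ p_{IronWorks} = 18.1 + 0.2p_{FlexHub}.
The reaction-function slope is 0.2, so a 25-unit rise in p_{FlexHub} moves p_{IronWorks} by 0.2 × 25 = 5. IronWorks's best response rises — the actions are strategic complements.

5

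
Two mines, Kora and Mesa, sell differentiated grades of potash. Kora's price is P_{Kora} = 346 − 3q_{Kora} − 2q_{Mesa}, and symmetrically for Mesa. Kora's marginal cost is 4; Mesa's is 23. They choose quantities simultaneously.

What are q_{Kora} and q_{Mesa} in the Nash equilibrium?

Mine Kora's profit: π = q_{Kora}(346 − 3q_{Kora} − 2q_{Mesa}) − 4q_{Kora}.
∂π/∂q_{Kora} = 342 − 6q_{Kora} − 2q_{Mesa} = 0 ⇒ q_{Kora} = 57 − (1/3)q_{Mesa}.
Similarly q_{Mesa} = 323/6 − (1/3)q_{Kora}.
Plugging q_{Mesa} into Kora's best response: q_{Kora} = 57 − (1/3)(323/6 − (1/3)q_{Kora}) ⇒ (8/9)q_{Kora} = 703/18, so q_{Kora} = 43.9375.
Then q_{Mesa} = 323/6 − (1/3)·43.9375 = 39.1875.

43.9375, 39.1875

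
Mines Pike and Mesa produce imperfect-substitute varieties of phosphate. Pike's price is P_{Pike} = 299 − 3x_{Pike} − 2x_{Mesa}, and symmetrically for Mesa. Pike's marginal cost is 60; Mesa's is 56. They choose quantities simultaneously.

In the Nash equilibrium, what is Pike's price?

Mine Pike's profit: π = x_{Pike}(299 − 3x_{Pike} − 2x_{Mesa}) − 60x_{Pike}.
∂π/∂x_{Pike} = 239 − 6x_{Pike} − 2x_{Mesa} = 0 ⇒ x_{Pike} = 239/6 − (1/3)x_{Mesa}.
Similarly x_{Mesa} = 40.5 − (1/3)x_{Pike}.
Substituting the second reaction function into the first: x_{Pike} = 239/6 − (1/3)(40.5 − (1/3)x_{Pike}), which gives (8/9)x_{Pike} = 79/3 ⇒ x_{Pike} = 29.625.
Then x_{Mesa} = 40.5 − (1/3)·29.625 = 30.625.
P_{Pike} = 299 − 3·29.625 − 2·30.625 = 148.875.

148.875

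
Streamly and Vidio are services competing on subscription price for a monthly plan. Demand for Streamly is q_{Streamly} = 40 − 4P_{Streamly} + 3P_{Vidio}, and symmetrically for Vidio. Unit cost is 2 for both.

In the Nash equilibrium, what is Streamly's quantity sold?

30.4

Streamly's profit: π = (P_{Streamly} − 2)(40 − 4P_{Streamly} + 3P_{Vidio}).
∂π/∂P_{Streamly} = 48 − 8P_{Streamly} + 3P_{Vidio} = 0 ⇒ P_{Streamly} = 6 + 0.375P_{Vidio}.
The game is symmetric, so in equilibrium P_{Vidio} = P_{Streamly}: the reaction function gives 0.625P_{Streamly} = 6, hence P_{Streamly} = 9.6.
q_{Streamly} = 40 − 4·9.6 + 3·9.6 = 30.4.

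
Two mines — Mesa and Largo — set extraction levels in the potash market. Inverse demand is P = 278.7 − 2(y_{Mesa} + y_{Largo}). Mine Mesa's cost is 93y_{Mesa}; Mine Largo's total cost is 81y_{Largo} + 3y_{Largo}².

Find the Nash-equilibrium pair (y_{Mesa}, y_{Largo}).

40.6, 11.65

Mine Mesa's profit: π = y_{Mesa}(278.7 − 2(y_{Mesa} + y_{Largo})) − 93y_{Mesa}.
∂π/∂y_{Mesa} = 185.7 − 4y_{Mesa} − 2y_{Largo} = 0, so y_{Mesa} = 46.425 − 0.5y_{Largo}.
For Largo: ∂π/∂y_{Largo} = 197.7 − 10y_{Largo} − 2y_{Mesa} = 0 ⇒ y_{Largo} = 19.77 − 0.2y_{Mesa}.
Plugging y_{Largo} into Mesa's best response: y_{Mesa} = 46.425 − 0.5(19.77 − 0.2y_{Mesa}) ⇒ 0.9y_{Mesa} = 36.54, so y_{Mesa} = 40.6.
Then y_{Largo} = 19.77 − 0.2·40.6 = 11.65.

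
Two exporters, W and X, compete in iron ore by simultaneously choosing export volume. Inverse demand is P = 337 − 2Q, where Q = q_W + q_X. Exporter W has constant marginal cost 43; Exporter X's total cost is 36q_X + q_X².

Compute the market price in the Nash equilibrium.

159.2

Exporter W's profit: π = q_W(337 − 2(q_W + q_X)) − 43q_W.
∂π/∂q_W = 294 − 4q_W − 2q_X = 0, so q_W = 73.5 − 0.5q_X.
For X: ∂π/∂q_X = 301 − 6q_X − 2q_W = 0 ⇒ q_X = 301/6 − (1/3)q_W.
Substituting the second reaction function into the first: q_W = 73.5 − 0.5(301/6 − (1/3)q_W), which gives (5/6)q_W = 581/12 ⇒ q_W = 58.1.
Then q_X = 301/6 − (1/3)·58.1 = 30.8.
Equilibrium price: P = 337 − 2·88.9 = 159.2.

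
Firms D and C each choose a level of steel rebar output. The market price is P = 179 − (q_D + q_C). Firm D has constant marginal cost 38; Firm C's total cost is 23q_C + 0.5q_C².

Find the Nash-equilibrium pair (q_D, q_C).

53.4, 34.2

Firm D's profit: π = q_D(179 − (q_D + q_C)) − 38q_D.
∂π/∂q_D = 141 − 2q_D − q_C = 0, so q_D = 70.5 − 0.5q_C.
For C: ∂π/∂q_C = 156 − 3q_C − q_D = 0 ⇒ q_C = 52 − (1/3)q_D.
Plugging q_C into D's best response: q_D = 70.5 − 0.5(52 − (1/3)q_D) ⇒ (5/6)q_D = 44.5, so q_D = 53.4.
Then q_C = 52 − (1/3)·53.4 = 34.2.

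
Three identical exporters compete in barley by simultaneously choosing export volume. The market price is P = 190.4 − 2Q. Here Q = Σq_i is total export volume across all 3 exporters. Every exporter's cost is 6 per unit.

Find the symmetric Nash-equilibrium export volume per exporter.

23.05

A representative exporter's profit is π_i = q_i(190.4 − 2Q) − 6q_i, with Q = q_i + Σ_{j≠i} q_j.
First-order condition: 184.4 − 4q_i − 2Σ_{j≠i} q_j = 0.
Imposing symmetry (q_j = q for all j) turns Σ_{j≠i} q_j into 2q, so 184.4 = 8q and q = 23.05.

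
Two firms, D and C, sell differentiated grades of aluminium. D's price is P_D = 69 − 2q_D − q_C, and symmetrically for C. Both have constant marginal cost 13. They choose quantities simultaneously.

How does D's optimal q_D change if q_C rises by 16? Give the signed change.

-4

Firm D's profit: π = q_D(69 − 2q_D − q_C) − 13q_D.
∂π/∂q_D = 56 − 4q_D − q_C = 0 ⇒ q_D = 14 − 0.25q_C.
The reaction-function slope is −0.25, so a 16-unit rise in q_C moves q_D by −0.25 × 16 = −4. D's best response falls — the actions are strategic substitutes.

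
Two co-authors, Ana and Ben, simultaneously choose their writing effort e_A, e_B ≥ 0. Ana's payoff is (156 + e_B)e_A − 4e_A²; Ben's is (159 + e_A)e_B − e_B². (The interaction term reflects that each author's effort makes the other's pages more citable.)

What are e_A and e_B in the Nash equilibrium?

31.4, 95.2

Expanding Ana's payoff: 156e_A + e_Be_A − 4e_A².
∂π/∂e_A = 156 + e_B − 8e_A = 0, so e_A = 19.5 + 0.125e_B.
Likewise for Ben: e_B = 79.5 + 0.5e_A.
Plugging e_B into Ana's best response: e_A = 19.5 + 0.125(79.5 + 0.5e_A) ⇒ 0.9375e_A = 29.4375, so e_A = 31.4.
Then e_B = 79.5 + 0.5·31.4 = 95.2.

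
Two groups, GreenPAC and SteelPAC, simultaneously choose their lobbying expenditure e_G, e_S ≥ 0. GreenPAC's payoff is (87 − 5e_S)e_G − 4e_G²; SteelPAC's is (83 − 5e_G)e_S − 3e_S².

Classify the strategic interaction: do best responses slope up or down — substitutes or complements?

strategic substitutes

Expanding GreenPAC's payoff: 87e_G − 5e_Se_G − 4e_G².
∂π/∂e_G = 87 − 5e_S − 8e_G = 0, so e_G = 10.875 − 0.625e_S.
The best-response slope de_G/de_S = −0.625 < 0: the reaction function is downward-sloping, so the choices are strategic substitutes.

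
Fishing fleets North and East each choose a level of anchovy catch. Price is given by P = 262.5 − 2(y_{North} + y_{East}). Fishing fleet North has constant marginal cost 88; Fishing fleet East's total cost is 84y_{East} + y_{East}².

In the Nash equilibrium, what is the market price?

157

Fishing fleet North's profit: π = y_{North}(262.5 − 2(y_{North} + y_{East})) − 88y_{North}.
∂π/∂y_{North} = 174.5 − 4y_{North} − 2y_{East} = 0, so y_{North} = 43.625 − 0.5y_{East}.
For East: ∂π/∂y_{East} = 178.5 − 6y_{East} − 2y_{North} = 0 ⇒ y_{East} = 29.75 − (1/3)y_{North}.
Solving the two reaction functions simultaneously: (1 − (−0.5)(−1/3))y_{North} = 43.625 − 0.5·29.75, so (5/6)y_{North} = 28.75 and y_{North} = 34.5.
Then y_{East} = 29.75 − (1/3)·34.5 = 18.25.
Equilibrium price: P = 262.5 − 2·52.75 = 157.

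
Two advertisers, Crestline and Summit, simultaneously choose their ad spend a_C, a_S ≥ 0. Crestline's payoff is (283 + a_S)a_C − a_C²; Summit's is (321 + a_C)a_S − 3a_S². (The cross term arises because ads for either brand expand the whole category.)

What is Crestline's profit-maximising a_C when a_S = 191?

237

Expanding Crestline's payoff: 283a_C + a_Sa_C − a_C².
∂π/∂a_C = 283 + a_S − 2a_C = 0, so a_C = 141.5 + 0.5a_S.
At a_S = 191: a_C = 141.5 + 0.5·191 = 237.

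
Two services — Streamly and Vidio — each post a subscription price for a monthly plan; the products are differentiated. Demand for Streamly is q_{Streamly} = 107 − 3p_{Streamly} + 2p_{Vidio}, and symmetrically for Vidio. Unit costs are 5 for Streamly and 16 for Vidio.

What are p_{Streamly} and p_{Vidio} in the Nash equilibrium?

Streamly's profit: π = (p_{Streamly} − 5)(107 − 3p_{Streamly} + 2p_{Vidio}).
∂π/∂p_{Streamly} = 122 − 6p_{Streamly} + 2p_{Vidio} = 0 ⇒ p_{Streamly} = 61/3 + (1/3)p_{Vidio}.
Similarly p_{Vidio} = 155/6 + (1/3)p_{Streamly}.
Solving the two reaction functions simultaneously: (1 − (1/3)(1/3))p_{Streamly} = 61/3 + (1/3)·(155/6), so (8/9)p_{Streamly} = 521/18 and p_{Streamly} = 32.5625.
Then p_{Vidio} = 155/6 + (1/3)·32.5625 = 36.6875.

32.5625, 36.6875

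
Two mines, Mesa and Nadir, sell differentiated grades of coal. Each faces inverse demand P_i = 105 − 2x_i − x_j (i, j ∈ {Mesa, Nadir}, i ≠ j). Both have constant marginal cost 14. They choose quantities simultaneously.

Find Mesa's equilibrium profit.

Mine Mesa's profit: π = x_{Mesa}(105 − 2x_{Mesa} − x_{Nadir}) − 14x_{Mesa}.
∂π/∂x_{Mesa} = 91 − 4x_{Mesa} − x_{Nadir} = 0 ⇒ x_{Mesa} = 22.75 − 0.25x_{Nadir}.
Setting x_{Mesa} = x_{Nadir} in the reaction function: x_{Mesa} = 22.75 − 0.25x_{Mesa}, so x_{Mesa} = 22.75 / 1.25 = 18.2.
P_{Mesa} = 105 − 2·18.2 − 18.2 = 50.4.
Profit = (50.4 − 14)·18.2 = 662.48.

662.48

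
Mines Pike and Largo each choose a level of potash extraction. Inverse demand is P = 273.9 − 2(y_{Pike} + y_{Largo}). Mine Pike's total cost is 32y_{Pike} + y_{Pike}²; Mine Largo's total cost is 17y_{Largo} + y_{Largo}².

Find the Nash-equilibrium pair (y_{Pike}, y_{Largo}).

Mine Pike's profit: π = y_{Pike}(273.9 − 2(y_{Pike} + y_{Largo})) − 32y_{Pike} − y_{Pike}².
∂π/∂y_{Pike} = 241.9 − 6y_{Pike} − 2y_{Largo} = 0, so y_{Pike} = 2419/60 − (1/3)y_{Largo}.
By the same steps for Largo: y_{Largo} = 2569/60 − (1/3)y_{Pike}.
Solving the two reaction functions simultaneously: (1 − (−1/3)(−1/3))y_{Pike} = 2419/60 − (1/3)·(2569/60), so (8/9)y_{Pike} = 1172/45 and y_{Pike} = 29.3.
Then y_{Largo} = 2569/60 − (1/3)·29.3 = 33.05.

29.3, 33.05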